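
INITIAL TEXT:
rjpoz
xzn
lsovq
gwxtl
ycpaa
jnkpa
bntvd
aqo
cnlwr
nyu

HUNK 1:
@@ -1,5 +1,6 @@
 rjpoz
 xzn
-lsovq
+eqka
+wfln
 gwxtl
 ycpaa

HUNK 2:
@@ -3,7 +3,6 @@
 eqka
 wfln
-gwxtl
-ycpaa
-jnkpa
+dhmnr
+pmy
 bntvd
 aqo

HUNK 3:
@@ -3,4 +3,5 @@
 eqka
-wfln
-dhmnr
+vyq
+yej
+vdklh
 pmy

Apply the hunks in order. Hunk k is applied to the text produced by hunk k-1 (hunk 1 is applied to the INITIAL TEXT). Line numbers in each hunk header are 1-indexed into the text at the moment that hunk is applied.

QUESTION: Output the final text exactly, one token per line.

Answer: rjpoz
xzn
eqka
vyq
yej
vdklh
pmy
bntvd
aqo
cnlwr
nyu

Derivation:
Hunk 1: at line 1 remove [lsovq] add [eqka,wfln] -> 11 lines: rjpoz xzn eqka wfln gwxtl ycpaa jnkpa bntvd aqo cnlwr nyu
Hunk 2: at line 3 remove [gwxtl,ycpaa,jnkpa] add [dhmnr,pmy] -> 10 lines: rjpoz xzn eqka wfln dhmnr pmy bntvd aqo cnlwr nyu
Hunk 3: at line 3 remove [wfln,dhmnr] add [vyq,yej,vdklh] -> 11 lines: rjpoz xzn eqka vyq yej vdklh pmy bntvd aqo cnlwr nyu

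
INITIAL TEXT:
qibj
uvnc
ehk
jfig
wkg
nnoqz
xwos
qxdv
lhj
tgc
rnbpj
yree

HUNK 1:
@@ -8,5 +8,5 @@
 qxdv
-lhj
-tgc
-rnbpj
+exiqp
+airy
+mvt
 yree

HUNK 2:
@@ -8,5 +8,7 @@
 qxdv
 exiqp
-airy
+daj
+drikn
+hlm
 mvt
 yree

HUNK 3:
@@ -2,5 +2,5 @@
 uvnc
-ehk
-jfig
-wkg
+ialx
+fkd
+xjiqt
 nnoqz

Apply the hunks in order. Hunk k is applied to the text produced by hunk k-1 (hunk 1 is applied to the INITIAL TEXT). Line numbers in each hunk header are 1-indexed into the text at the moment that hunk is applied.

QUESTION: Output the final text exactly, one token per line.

Hunk 1: at line 8 remove [lhj,tgc,rnbpj] add [exiqp,airy,mvt] -> 12 lines: qibj uvnc ehk jfig wkg nnoqz xwos qxdv exiqp airy mvt yree
Hunk 2: at line 8 remove [airy] add [daj,drikn,hlm] -> 14 lines: qibj uvnc ehk jfig wkg nnoqz xwos qxdv exiqp daj drikn hlm mvt yree
Hunk 3: at line 2 remove [ehk,jfig,wkg] add [ialx,fkd,xjiqt] -> 14 lines: qibj uvnc ialx fkd xjiqt nnoqz xwos qxdv exiqp daj drikn hlm mvt yree

Answer: qibj
uvnc
ialx
fkd
xjiqt
nnoqz
xwos
qxdv
exiqp
daj
drikn
hlm
mvt
yree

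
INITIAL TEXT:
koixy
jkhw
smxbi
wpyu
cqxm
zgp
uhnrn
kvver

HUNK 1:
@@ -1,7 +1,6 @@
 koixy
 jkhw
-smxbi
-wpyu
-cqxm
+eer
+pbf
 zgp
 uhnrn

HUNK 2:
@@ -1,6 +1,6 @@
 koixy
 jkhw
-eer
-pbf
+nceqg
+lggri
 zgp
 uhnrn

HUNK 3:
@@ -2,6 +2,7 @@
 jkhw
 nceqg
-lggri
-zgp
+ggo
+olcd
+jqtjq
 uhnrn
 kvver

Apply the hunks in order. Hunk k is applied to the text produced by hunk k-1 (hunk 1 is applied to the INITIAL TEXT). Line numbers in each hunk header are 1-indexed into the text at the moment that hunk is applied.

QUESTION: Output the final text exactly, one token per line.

Answer: koixy
jkhw
nceqg
ggo
olcd
jqtjq
uhnrn
kvver

Derivation:
Hunk 1: at line 1 remove [smxbi,wpyu,cqxm] add [eer,pbf] -> 7 lines: koixy jkhw eer pbf zgp uhnrn kvver
Hunk 2: at line 1 remove [eer,pbf] add [nceqg,lggri] -> 7 lines: koixy jkhw nceqg lggri zgp uhnrn kvver
Hunk 3: at line 2 remove [lggri,zgp] add [ggo,olcd,jqtjq] -> 8 lines: koixy jkhw nceqg ggo olcd jqtjq uhnrn kvver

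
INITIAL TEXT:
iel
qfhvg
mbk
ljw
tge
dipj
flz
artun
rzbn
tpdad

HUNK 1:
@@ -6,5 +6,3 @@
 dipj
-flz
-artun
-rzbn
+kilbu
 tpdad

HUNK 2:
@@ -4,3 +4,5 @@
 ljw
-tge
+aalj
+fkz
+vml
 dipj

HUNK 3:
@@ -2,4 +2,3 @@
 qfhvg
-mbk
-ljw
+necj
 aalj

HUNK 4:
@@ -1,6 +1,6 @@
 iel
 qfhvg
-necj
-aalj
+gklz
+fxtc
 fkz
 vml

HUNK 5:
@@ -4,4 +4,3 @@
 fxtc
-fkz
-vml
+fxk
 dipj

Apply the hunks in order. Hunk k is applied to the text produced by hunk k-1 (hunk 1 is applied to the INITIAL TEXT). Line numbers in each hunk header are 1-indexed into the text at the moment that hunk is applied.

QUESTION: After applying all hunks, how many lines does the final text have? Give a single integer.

Hunk 1: at line 6 remove [flz,artun,rzbn] add [kilbu] -> 8 lines: iel qfhvg mbk ljw tge dipj kilbu tpdad
Hunk 2: at line 4 remove [tge] add [aalj,fkz,vml] -> 10 lines: iel qfhvg mbk ljw aalj fkz vml dipj kilbu tpdad
Hunk 3: at line 2 remove [mbk,ljw] add [necj] -> 9 lines: iel qfhvg necj aalj fkz vml dipj kilbu tpdad
Hunk 4: at line 1 remove [necj,aalj] add [gklz,fxtc] -> 9 lines: iel qfhvg gklz fxtc fkz vml dipj kilbu tpdad
Hunk 5: at line 4 remove [fkz,vml] add [fxk] -> 8 lines: iel qfhvg gklz fxtc fxk dipj kilbu tpdad
Final line count: 8

Answer: 8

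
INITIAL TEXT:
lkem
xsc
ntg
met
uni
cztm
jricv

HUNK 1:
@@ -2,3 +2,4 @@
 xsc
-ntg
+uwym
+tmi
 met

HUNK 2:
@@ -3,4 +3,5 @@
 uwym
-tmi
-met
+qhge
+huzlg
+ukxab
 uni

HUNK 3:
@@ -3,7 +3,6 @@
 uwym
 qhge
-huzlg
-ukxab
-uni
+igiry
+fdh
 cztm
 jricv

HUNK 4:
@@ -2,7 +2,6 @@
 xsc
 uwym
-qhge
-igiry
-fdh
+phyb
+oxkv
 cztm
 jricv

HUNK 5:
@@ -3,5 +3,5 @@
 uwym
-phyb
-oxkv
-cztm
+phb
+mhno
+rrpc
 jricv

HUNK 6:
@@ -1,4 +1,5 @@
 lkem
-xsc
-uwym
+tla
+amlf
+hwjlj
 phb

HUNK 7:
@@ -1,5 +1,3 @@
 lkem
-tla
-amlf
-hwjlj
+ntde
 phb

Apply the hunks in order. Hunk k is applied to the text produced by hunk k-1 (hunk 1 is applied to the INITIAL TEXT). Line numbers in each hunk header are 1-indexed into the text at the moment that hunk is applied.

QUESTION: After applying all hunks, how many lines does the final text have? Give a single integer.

Answer: 6

Derivation:
Hunk 1: at line 2 remove [ntg] add [uwym,tmi] -> 8 lines: lkem xsc uwym tmi met uni cztm jricv
Hunk 2: at line 3 remove [tmi,met] add [qhge,huzlg,ukxab] -> 9 lines: lkem xsc uwym qhge huzlg ukxab uni cztm jricv
Hunk 3: at line 3 remove [huzlg,ukxab,uni] add [igiry,fdh] -> 8 lines: lkem xsc uwym qhge igiry fdh cztm jricv
Hunk 4: at line 2 remove [qhge,igiry,fdh] add [phyb,oxkv] -> 7 lines: lkem xsc uwym phyb oxkv cztm jricv
Hunk 5: at line 3 remove [phyb,oxkv,cztm] add [phb,mhno,rrpc] -> 7 lines: lkem xsc uwym phb mhno rrpc jricv
Hunk 6: at line 1 remove [xsc,uwym] add [tla,amlf,hwjlj] -> 8 lines: lkem tla amlf hwjlj phb mhno rrpc jricv
Hunk 7: at line 1 remove [tla,amlf,hwjlj] add [ntde] -> 6 lines: lkem ntde phb mhno rrpc jricv
Final line count: 6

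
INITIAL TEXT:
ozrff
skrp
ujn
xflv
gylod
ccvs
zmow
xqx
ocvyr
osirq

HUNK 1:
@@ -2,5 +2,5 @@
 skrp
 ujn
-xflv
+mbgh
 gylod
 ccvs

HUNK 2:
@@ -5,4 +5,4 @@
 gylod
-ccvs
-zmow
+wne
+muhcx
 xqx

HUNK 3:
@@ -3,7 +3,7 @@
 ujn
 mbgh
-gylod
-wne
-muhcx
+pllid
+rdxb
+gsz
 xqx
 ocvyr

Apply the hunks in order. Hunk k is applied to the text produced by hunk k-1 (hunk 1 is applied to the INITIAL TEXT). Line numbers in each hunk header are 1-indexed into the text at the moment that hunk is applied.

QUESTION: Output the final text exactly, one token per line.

Answer: ozrff
skrp
ujn
mbgh
pllid
rdxb
gsz
xqx
ocvyr
osirq

Derivation:
Hunk 1: at line 2 remove [xflv] add [mbgh] -> 10 lines: ozrff skrp ujn mbgh gylod ccvs zmow xqx ocvyr osirq
Hunk 2: at line 5 remove [ccvs,zmow] add [wne,muhcx] -> 10 lines: ozrff skrp ujn mbgh gylod wne muhcx xqx ocvyr osirq
Hunk 3: at line 3 remove [gylod,wne,muhcx] add [pllid,rdxb,gsz] -> 10 lines: ozrff skrp ujn mbgh pllid rdxb gsz xqx ocvyr osirq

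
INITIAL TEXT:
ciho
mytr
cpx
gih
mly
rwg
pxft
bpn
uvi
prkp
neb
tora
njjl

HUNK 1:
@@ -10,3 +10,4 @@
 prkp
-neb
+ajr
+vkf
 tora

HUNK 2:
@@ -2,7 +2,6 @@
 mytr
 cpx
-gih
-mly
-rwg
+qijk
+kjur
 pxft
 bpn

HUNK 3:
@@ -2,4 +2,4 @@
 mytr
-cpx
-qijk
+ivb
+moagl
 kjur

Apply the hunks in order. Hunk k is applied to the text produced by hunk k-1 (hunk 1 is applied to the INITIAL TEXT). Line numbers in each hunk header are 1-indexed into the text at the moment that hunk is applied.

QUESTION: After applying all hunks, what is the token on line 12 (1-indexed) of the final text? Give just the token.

Answer: tora

Derivation:
Hunk 1: at line 10 remove [neb] add [ajr,vkf] -> 14 lines: ciho mytr cpx gih mly rwg pxft bpn uvi prkp ajr vkf tora njjl
Hunk 2: at line 2 remove [gih,mly,rwg] add [qijk,kjur] -> 13 lines: ciho mytr cpx qijk kjur pxft bpn uvi prkp ajr vkf tora njjl
Hunk 3: at line 2 remove [cpx,qijk] add [ivb,moagl] -> 13 lines: ciho mytr ivb moagl kjur pxft bpn uvi prkp ajr vkf tora njjl
Final line 12: tora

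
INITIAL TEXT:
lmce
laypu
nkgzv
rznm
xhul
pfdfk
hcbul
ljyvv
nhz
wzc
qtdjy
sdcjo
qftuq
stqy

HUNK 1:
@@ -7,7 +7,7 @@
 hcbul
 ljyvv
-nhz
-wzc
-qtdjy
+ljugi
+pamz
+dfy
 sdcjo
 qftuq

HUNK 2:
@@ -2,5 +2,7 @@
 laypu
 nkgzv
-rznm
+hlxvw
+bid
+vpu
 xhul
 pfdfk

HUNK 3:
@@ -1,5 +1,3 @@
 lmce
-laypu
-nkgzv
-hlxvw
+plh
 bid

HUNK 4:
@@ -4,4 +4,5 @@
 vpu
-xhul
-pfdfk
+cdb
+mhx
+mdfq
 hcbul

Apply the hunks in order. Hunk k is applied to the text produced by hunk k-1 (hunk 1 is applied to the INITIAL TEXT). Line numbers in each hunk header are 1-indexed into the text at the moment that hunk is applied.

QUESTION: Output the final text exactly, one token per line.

Hunk 1: at line 7 remove [nhz,wzc,qtdjy] add [ljugi,pamz,dfy] -> 14 lines: lmce laypu nkgzv rznm xhul pfdfk hcbul ljyvv ljugi pamz dfy sdcjo qftuq stqy
Hunk 2: at line 2 remove [rznm] add [hlxvw,bid,vpu] -> 16 lines: lmce laypu nkgzv hlxvw bid vpu xhul pfdfk hcbul ljyvv ljugi pamz dfy sdcjo qftuq stqy
Hunk 3: at line 1 remove [laypu,nkgzv,hlxvw] add [plh] -> 14 lines: lmce plh bid vpu xhul pfdfk hcbul ljyvv ljugi pamz dfy sdcjo qftuq stqy
Hunk 4: at line 4 remove [xhul,pfdfk] add [cdb,mhx,mdfq] -> 15 lines: lmce plh bid vpu cdb mhx mdfq hcbul ljyvv ljugi pamz dfy sdcjo qftuq stqy

Answer: lmce
plh
bid
vpu
cdb
mhx
mdfq
hcbul
ljyvv
ljugi
pamz
dfy
sdcjo
qftuq
stqy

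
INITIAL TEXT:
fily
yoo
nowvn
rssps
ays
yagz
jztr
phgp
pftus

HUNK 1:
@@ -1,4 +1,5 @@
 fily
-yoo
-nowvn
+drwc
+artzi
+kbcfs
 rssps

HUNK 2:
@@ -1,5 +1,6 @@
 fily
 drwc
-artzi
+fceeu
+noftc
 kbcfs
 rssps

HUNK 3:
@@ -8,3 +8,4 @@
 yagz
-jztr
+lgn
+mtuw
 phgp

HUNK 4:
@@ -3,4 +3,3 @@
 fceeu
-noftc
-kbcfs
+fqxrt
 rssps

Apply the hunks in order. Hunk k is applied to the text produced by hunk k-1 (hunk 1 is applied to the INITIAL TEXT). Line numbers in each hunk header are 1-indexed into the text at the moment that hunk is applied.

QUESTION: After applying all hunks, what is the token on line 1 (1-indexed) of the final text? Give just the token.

Hunk 1: at line 1 remove [yoo,nowvn] add [drwc,artzi,kbcfs] -> 10 lines: fily drwc artzi kbcfs rssps ays yagz jztr phgp pftus
Hunk 2: at line 1 remove [artzi] add [fceeu,noftc] -> 11 lines: fily drwc fceeu noftc kbcfs rssps ays yagz jztr phgp pftus
Hunk 3: at line 8 remove [jztr] add [lgn,mtuw] -> 12 lines: fily drwc fceeu noftc kbcfs rssps ays yagz lgn mtuw phgp pftus
Hunk 4: at line 3 remove [noftc,kbcfs] add [fqxrt] -> 11 lines: fily drwc fceeu fqxrt rssps ays yagz lgn mtuw phgp pftus
Final line 1: fily

Answer: fily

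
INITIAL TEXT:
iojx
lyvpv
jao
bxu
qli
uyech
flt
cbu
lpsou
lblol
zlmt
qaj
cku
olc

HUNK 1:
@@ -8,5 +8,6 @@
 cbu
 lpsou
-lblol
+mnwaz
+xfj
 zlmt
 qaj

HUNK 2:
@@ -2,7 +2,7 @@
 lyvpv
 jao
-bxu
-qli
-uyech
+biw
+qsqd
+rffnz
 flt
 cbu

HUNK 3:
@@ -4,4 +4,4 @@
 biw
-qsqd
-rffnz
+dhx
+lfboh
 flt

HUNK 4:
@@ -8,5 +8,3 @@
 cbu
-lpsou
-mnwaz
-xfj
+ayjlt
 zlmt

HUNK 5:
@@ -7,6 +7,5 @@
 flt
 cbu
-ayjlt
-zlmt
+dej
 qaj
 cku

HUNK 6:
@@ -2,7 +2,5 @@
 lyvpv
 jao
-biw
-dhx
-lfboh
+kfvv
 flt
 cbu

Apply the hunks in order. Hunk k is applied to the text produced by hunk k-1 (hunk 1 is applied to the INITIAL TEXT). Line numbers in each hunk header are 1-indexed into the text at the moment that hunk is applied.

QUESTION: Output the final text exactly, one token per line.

Answer: iojx
lyvpv
jao
kfvv
flt
cbu
dej
qaj
cku
olc

Derivation:
Hunk 1: at line 8 remove [lblol] add [mnwaz,xfj] -> 15 lines: iojx lyvpv jao bxu qli uyech flt cbu lpsou mnwaz xfj zlmt qaj cku olc
Hunk 2: at line 2 remove [bxu,qli,uyech] add [biw,qsqd,rffnz] -> 15 lines: iojx lyvpv jao biw qsqd rffnz flt cbu lpsou mnwaz xfj zlmt qaj cku olc
Hunk 3: at line 4 remove [qsqd,rffnz] add [dhx,lfboh] -> 15 lines: iojx lyvpv jao biw dhx lfboh flt cbu lpsou mnwaz xfj zlmt qaj cku olc
Hunk 4: at line 8 remove [lpsou,mnwaz,xfj] add [ayjlt] -> 13 lines: iojx lyvpv jao biw dhx lfboh flt cbu ayjlt zlmt qaj cku olc
Hunk 5: at line 7 remove [ayjlt,zlmt] add [dej] -> 12 lines: iojx lyvpv jao biw dhx lfboh flt cbu dej qaj cku olc
Hunk 6: at line 2 remove [biw,dhx,lfboh] add [kfvv] -> 10 lines: iojx lyvpv jao kfvv flt cbu dej qaj cku olc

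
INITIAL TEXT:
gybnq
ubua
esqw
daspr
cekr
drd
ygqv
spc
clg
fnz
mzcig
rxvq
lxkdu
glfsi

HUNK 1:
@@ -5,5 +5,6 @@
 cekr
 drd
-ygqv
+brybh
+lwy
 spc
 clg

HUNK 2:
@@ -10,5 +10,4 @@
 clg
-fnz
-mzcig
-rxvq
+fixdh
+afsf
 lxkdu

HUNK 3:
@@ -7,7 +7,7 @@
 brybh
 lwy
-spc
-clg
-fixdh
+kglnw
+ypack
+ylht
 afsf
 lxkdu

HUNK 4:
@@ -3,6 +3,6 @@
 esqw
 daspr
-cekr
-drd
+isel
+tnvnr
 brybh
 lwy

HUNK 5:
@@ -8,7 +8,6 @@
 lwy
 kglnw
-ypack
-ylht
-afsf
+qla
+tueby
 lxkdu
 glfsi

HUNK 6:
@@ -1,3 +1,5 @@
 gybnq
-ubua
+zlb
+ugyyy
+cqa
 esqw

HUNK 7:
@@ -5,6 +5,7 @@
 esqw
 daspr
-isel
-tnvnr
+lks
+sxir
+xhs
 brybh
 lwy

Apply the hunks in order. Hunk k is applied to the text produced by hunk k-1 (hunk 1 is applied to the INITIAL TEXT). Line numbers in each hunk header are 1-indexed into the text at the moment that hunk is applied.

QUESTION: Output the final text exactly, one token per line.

Answer: gybnq
zlb
ugyyy
cqa
esqw
daspr
lks
sxir
xhs
brybh
lwy
kglnw
qla
tueby
lxkdu
glfsi

Derivation:
Hunk 1: at line 5 remove [ygqv] add [brybh,lwy] -> 15 lines: gybnq ubua esqw daspr cekr drd brybh lwy spc clg fnz mzcig rxvq lxkdu glfsi
Hunk 2: at line 10 remove [fnz,mzcig,rxvq] add [fixdh,afsf] -> 14 lines: gybnq ubua esqw daspr cekr drd brybh lwy spc clg fixdh afsf lxkdu glfsi
Hunk 3: at line 7 remove [spc,clg,fixdh] add [kglnw,ypack,ylht] -> 14 lines: gybnq ubua esqw daspr cekr drd brybh lwy kglnw ypack ylht afsf lxkdu glfsi
Hunk 4: at line 3 remove [cekr,drd] add [isel,tnvnr] -> 14 lines: gybnq ubua esqw daspr isel tnvnr brybh lwy kglnw ypack ylht afsf lxkdu glfsi
Hunk 5: at line 8 remove [ypack,ylht,afsf] add [qla,tueby] -> 13 lines: gybnq ubua esqw daspr isel tnvnr brybh lwy kglnw qla tueby lxkdu glfsi
Hunk 6: at line 1 remove [ubua] add [zlb,ugyyy,cqa] -> 15 lines: gybnq zlb ugyyy cqa esqw daspr isel tnvnr brybh lwy kglnw qla tueby lxkdu glfsi
Hunk 7: at line 5 remove [isel,tnvnr] add [lks,sxir,xhs] -> 16 lines: gybnq zlb ugyyy cqa esqw daspr lks sxir xhs brybh lwy kglnw qla tueby lxkdu glfsi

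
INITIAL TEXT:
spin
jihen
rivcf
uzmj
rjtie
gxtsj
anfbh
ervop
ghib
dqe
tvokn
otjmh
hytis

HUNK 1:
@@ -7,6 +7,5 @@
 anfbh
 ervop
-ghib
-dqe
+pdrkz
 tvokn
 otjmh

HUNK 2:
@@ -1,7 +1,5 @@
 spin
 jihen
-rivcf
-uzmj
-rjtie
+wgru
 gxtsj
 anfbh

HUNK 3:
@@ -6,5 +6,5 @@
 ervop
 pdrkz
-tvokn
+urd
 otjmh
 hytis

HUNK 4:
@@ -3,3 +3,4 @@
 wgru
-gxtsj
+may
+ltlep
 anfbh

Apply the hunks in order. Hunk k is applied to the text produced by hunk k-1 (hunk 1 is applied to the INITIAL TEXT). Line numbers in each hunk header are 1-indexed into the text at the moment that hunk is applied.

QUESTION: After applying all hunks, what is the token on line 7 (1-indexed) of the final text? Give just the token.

Hunk 1: at line 7 remove [ghib,dqe] add [pdrkz] -> 12 lines: spin jihen rivcf uzmj rjtie gxtsj anfbh ervop pdrkz tvokn otjmh hytis
Hunk 2: at line 1 remove [rivcf,uzmj,rjtie] add [wgru] -> 10 lines: spin jihen wgru gxtsj anfbh ervop pdrkz tvokn otjmh hytis
Hunk 3: at line 6 remove [tvokn] add [urd] -> 10 lines: spin jihen wgru gxtsj anfbh ervop pdrkz urd otjmh hytis
Hunk 4: at line 3 remove [gxtsj] add [may,ltlep] -> 11 lines: spin jihen wgru may ltlep anfbh ervop pdrkz urd otjmh hytis
Final line 7: ervop

Answer: ervop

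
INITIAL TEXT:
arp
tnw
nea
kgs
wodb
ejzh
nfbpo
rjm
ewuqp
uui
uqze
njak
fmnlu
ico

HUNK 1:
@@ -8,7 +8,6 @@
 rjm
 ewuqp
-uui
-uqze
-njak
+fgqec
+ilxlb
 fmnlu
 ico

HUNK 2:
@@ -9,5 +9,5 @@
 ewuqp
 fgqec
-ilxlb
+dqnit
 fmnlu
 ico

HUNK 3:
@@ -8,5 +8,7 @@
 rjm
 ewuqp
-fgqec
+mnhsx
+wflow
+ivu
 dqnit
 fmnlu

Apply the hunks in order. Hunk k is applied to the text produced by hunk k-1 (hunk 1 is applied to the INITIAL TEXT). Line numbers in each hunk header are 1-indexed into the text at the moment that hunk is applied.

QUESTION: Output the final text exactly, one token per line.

Answer: arp
tnw
nea
kgs
wodb
ejzh
nfbpo
rjm
ewuqp
mnhsx
wflow
ivu
dqnit
fmnlu
ico

Derivation:
Hunk 1: at line 8 remove [uui,uqze,njak] add [fgqec,ilxlb] -> 13 lines: arp tnw nea kgs wodb ejzh nfbpo rjm ewuqp fgqec ilxlb fmnlu ico
Hunk 2: at line 9 remove [ilxlb] add [dqnit] -> 13 lines: arp tnw nea kgs wodb ejzh nfbpo rjm ewuqp fgqec dqnit fmnlu ico
Hunk 3: at line 8 remove [fgqec] add [mnhsx,wflow,ivu] -> 15 lines: arp tnw nea kgs wodb ejzh nfbpo rjm ewuqp mnhsx wflow ivu dqnit fmnlu ico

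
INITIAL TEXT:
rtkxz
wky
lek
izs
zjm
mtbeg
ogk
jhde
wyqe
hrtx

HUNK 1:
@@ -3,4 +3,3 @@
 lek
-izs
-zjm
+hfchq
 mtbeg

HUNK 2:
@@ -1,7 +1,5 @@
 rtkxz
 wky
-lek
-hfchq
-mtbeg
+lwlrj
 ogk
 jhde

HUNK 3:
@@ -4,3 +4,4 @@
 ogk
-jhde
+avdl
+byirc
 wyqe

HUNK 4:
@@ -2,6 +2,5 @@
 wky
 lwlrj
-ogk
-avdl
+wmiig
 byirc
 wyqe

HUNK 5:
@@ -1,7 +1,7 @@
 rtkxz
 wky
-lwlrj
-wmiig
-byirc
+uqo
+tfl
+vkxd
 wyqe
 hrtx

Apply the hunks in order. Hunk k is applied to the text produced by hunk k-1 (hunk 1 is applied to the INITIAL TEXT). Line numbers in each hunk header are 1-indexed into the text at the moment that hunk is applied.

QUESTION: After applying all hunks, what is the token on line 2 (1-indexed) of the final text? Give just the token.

Hunk 1: at line 3 remove [izs,zjm] add [hfchq] -> 9 lines: rtkxz wky lek hfchq mtbeg ogk jhde wyqe hrtx
Hunk 2: at line 1 remove [lek,hfchq,mtbeg] add [lwlrj] -> 7 lines: rtkxz wky lwlrj ogk jhde wyqe hrtx
Hunk 3: at line 4 remove [jhde] add [avdl,byirc] -> 8 lines: rtkxz wky lwlrj ogk avdl byirc wyqe hrtx
Hunk 4: at line 2 remove [ogk,avdl] add [wmiig] -> 7 lines: rtkxz wky lwlrj wmiig byirc wyqe hrtx
Hunk 5: at line 1 remove [lwlrj,wmiig,byirc] add [uqo,tfl,vkxd] -> 7 lines: rtkxz wky uqo tfl vkxd wyqe hrtx
Final line 2: wky

Answer: wky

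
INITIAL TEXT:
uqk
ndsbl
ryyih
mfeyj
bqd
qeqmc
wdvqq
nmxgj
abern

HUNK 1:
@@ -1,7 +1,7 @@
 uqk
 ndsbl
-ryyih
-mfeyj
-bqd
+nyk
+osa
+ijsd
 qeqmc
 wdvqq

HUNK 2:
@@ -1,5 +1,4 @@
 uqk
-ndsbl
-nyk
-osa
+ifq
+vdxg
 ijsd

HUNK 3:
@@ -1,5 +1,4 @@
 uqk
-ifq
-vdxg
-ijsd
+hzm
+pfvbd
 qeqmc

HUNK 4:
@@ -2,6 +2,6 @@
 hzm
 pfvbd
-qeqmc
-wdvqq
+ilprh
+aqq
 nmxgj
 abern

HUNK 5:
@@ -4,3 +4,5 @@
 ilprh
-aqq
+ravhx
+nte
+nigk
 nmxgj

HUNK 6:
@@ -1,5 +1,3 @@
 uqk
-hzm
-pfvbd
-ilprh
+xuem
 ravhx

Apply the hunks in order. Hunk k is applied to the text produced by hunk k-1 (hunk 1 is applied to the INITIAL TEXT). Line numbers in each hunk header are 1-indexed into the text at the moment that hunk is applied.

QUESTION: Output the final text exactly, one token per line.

Answer: uqk
xuem
ravhx
nte
nigk
nmxgj
abern

Derivation:
Hunk 1: at line 1 remove [ryyih,mfeyj,bqd] add [nyk,osa,ijsd] -> 9 lines: uqk ndsbl nyk osa ijsd qeqmc wdvqq nmxgj abern
Hunk 2: at line 1 remove [ndsbl,nyk,osa] add [ifq,vdxg] -> 8 lines: uqk ifq vdxg ijsd qeqmc wdvqq nmxgj abern
Hunk 3: at line 1 remove [ifq,vdxg,ijsd] add [hzm,pfvbd] -> 7 lines: uqk hzm pfvbd qeqmc wdvqq nmxgj abern
Hunk 4: at line 2 remove [qeqmc,wdvqq] add [ilprh,aqq] -> 7 lines: uqk hzm pfvbd ilprh aqq nmxgj abern
Hunk 5: at line 4 remove [aqq] add [ravhx,nte,nigk] -> 9 lines: uqk hzm pfvbd ilprh ravhx nte nigk nmxgj abern
Hunk 6: at line 1 remove [hzm,pfvbd,ilprh] add [xuem] -> 7 lines: uqk xuem ravhx nte nigk nmxgj abern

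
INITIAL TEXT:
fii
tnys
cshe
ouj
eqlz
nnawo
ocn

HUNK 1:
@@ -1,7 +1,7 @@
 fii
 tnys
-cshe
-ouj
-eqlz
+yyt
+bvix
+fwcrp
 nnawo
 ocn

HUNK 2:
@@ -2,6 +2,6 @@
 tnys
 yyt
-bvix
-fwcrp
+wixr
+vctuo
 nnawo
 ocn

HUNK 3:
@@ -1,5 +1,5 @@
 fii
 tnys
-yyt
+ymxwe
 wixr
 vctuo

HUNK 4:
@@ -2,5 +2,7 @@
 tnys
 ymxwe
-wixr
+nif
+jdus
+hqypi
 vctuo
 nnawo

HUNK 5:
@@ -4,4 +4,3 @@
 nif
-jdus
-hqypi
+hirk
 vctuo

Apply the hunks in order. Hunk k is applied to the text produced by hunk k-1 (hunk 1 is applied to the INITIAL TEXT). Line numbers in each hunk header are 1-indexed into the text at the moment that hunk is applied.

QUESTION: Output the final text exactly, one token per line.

Answer: fii
tnys
ymxwe
nif
hirk
vctuo
nnawo
ocn

Derivation:
Hunk 1: at line 1 remove [cshe,ouj,eqlz] add [yyt,bvix,fwcrp] -> 7 lines: fii tnys yyt bvix fwcrp nnawo ocn
Hunk 2: at line 2 remove [bvix,fwcrp] add [wixr,vctuo] -> 7 lines: fii tnys yyt wixr vctuo nnawo ocn
Hunk 3: at line 1 remove [yyt] add [ymxwe] -> 7 lines: fii tnys ymxwe wixr vctuo nnawo ocn
Hunk 4: at line 2 remove [wixr] add [nif,jdus,hqypi] -> 9 lines: fii tnys ymxwe nif jdus hqypi vctuo nnawo ocn
Hunk 5: at line 4 remove [jdus,hqypi] add [hirk] -> 8 lines: fii tnys ymxwe nif hirk vctuo nnawo ocn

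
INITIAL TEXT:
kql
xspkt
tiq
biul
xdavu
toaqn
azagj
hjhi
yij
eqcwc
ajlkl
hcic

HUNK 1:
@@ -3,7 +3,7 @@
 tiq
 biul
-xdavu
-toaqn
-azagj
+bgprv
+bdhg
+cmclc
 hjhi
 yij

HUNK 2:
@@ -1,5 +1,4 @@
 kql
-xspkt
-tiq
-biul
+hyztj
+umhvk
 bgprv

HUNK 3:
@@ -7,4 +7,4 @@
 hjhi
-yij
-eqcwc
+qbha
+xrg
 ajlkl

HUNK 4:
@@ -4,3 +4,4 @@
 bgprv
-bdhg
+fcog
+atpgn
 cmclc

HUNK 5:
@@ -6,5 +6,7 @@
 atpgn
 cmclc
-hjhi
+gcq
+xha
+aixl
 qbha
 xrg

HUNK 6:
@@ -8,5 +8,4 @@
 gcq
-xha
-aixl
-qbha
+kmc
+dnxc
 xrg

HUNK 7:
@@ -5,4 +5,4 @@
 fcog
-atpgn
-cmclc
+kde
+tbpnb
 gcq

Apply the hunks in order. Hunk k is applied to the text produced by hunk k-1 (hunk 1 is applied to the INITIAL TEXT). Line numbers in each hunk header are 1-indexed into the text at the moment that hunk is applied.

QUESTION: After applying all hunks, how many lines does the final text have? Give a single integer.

Answer: 13

Derivation:
Hunk 1: at line 3 remove [xdavu,toaqn,azagj] add [bgprv,bdhg,cmclc] -> 12 lines: kql xspkt tiq biul bgprv bdhg cmclc hjhi yij eqcwc ajlkl hcic
Hunk 2: at line 1 remove [xspkt,tiq,biul] add [hyztj,umhvk] -> 11 lines: kql hyztj umhvk bgprv bdhg cmclc hjhi yij eqcwc ajlkl hcic
Hunk 3: at line 7 remove [yij,eqcwc] add [qbha,xrg] -> 11 lines: kql hyztj umhvk bgprv bdhg cmclc hjhi qbha xrg ajlkl hcic
Hunk 4: at line 4 remove [bdhg] add [fcog,atpgn] -> 12 lines: kql hyztj umhvk bgprv fcog atpgn cmclc hjhi qbha xrg ajlkl hcic
Hunk 5: at line 6 remove [hjhi] add [gcq,xha,aixl] -> 14 lines: kql hyztj umhvk bgprv fcog atpgn cmclc gcq xha aixl qbha xrg ajlkl hcic
Hunk 6: at line 8 remove [xha,aixl,qbha] add [kmc,dnxc] -> 13 lines: kql hyztj umhvk bgprv fcog atpgn cmclc gcq kmc dnxc xrg ajlkl hcic
Hunk 7: at line 5 remove [atpgn,cmclc] add [kde,tbpnb] -> 13 lines: kql hyztj umhvk bgprv fcog kde tbpnb gcq kmc dnxc xrg ajlkl hcic
Final line count: 13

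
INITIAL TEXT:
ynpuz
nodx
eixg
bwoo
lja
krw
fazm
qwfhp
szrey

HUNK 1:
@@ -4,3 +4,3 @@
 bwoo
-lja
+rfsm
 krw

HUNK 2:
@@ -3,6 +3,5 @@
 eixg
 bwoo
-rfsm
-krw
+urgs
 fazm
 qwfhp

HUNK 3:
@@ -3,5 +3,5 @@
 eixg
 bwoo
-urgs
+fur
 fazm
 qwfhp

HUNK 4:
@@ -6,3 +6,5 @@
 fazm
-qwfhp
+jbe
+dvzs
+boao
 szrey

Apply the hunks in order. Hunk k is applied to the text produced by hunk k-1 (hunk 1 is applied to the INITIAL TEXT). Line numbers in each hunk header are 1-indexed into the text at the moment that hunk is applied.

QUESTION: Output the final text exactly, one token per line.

Hunk 1: at line 4 remove [lja] add [rfsm] -> 9 lines: ynpuz nodx eixg bwoo rfsm krw fazm qwfhp szrey
Hunk 2: at line 3 remove [rfsm,krw] add [urgs] -> 8 lines: ynpuz nodx eixg bwoo urgs fazm qwfhp szrey
Hunk 3: at line 3 remove [urgs] add [fur] -> 8 lines: ynpuz nodx eixg bwoo fur fazm qwfhp szrey
Hunk 4: at line 6 remove [qwfhp] add [jbe,dvzs,boao] -> 10 lines: ynpuz nodx eixg bwoo fur fazm jbe dvzs boao szrey

Answer: ynpuz
nodx
eixg
bwoo
fur
fazm
jbe
dvzs
boao
szrey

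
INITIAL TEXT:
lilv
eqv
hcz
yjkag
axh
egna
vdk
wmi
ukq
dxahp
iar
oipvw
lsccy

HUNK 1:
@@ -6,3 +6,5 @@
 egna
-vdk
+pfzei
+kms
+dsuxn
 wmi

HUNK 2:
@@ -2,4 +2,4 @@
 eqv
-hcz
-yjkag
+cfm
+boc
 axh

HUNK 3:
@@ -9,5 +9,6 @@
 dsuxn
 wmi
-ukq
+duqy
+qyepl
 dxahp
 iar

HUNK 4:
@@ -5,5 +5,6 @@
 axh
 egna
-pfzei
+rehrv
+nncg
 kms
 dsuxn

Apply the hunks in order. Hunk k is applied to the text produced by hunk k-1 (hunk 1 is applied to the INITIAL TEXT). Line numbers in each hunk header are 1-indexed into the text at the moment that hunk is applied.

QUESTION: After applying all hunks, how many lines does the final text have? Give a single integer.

Hunk 1: at line 6 remove [vdk] add [pfzei,kms,dsuxn] -> 15 lines: lilv eqv hcz yjkag axh egna pfzei kms dsuxn wmi ukq dxahp iar oipvw lsccy
Hunk 2: at line 2 remove [hcz,yjkag] add [cfm,boc] -> 15 lines: lilv eqv cfm boc axh egna pfzei kms dsuxn wmi ukq dxahp iar oipvw lsccy
Hunk 3: at line 9 remove [ukq] add [duqy,qyepl] -> 16 lines: lilv eqv cfm boc axh egna pfzei kms dsuxn wmi duqy qyepl dxahp iar oipvw lsccy
Hunk 4: at line 5 remove [pfzei] add [rehrv,nncg] -> 17 lines: lilv eqv cfm boc axh egna rehrv nncg kms dsuxn wmi duqy qyepl dxahp iar oipvw lsccy
Final line count: 17

Answer: 17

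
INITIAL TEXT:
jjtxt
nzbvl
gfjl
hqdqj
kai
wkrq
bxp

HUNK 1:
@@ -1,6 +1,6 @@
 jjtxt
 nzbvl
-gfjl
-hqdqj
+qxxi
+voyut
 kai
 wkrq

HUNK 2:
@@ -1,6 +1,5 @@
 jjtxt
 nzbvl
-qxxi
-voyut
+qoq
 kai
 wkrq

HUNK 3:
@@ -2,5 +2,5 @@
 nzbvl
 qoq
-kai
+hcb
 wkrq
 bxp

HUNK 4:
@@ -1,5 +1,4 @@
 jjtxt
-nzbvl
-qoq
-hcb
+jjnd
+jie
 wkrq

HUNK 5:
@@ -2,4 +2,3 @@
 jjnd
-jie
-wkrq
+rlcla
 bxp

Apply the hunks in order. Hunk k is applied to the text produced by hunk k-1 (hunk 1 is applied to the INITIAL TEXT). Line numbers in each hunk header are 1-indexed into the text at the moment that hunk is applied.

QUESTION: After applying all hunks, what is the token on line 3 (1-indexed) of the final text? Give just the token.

Answer: rlcla

Derivation:
Hunk 1: at line 1 remove [gfjl,hqdqj] add [qxxi,voyut] -> 7 lines: jjtxt nzbvl qxxi voyut kai wkrq bxp
Hunk 2: at line 1 remove [qxxi,voyut] add [qoq] -> 6 lines: jjtxt nzbvl qoq kai wkrq bxp
Hunk 3: at line 2 remove [kai] add [hcb] -> 6 lines: jjtxt nzbvl qoq hcb wkrq bxp
Hunk 4: at line 1 remove [nzbvl,qoq,hcb] add [jjnd,jie] -> 5 lines: jjtxt jjnd jie wkrq bxp
Hunk 5: at line 2 remove [jie,wkrq] add [rlcla] -> 4 lines: jjtxt jjnd rlcla bxp
Final line 3: rlcla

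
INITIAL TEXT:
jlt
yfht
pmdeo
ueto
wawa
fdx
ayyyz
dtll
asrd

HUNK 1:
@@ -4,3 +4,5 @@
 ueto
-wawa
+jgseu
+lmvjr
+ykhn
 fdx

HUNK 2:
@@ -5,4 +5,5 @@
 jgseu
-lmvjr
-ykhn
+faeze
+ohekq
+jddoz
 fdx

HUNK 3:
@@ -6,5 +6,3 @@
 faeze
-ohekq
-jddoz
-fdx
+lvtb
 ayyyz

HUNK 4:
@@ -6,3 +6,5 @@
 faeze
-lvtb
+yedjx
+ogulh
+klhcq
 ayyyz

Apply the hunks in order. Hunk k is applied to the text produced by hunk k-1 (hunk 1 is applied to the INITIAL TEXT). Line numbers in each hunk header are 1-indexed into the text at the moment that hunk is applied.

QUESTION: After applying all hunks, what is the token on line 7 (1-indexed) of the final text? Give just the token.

Answer: yedjx

Derivation:
Hunk 1: at line 4 remove [wawa] add [jgseu,lmvjr,ykhn] -> 11 lines: jlt yfht pmdeo ueto jgseu lmvjr ykhn fdx ayyyz dtll asrd
Hunk 2: at line 5 remove [lmvjr,ykhn] add [faeze,ohekq,jddoz] -> 12 lines: jlt yfht pmdeo ueto jgseu faeze ohekq jddoz fdx ayyyz dtll asrd
Hunk 3: at line 6 remove [ohekq,jddoz,fdx] add [lvtb] -> 10 lines: jlt yfht pmdeo ueto jgseu faeze lvtb ayyyz dtll asrd
Hunk 4: at line 6 remove [lvtb] add [yedjx,ogulh,klhcq] -> 12 lines: jlt yfht pmdeo ueto jgseu faeze yedjx ogulh klhcq ayyyz dtll asrd
Final line 7: yedjx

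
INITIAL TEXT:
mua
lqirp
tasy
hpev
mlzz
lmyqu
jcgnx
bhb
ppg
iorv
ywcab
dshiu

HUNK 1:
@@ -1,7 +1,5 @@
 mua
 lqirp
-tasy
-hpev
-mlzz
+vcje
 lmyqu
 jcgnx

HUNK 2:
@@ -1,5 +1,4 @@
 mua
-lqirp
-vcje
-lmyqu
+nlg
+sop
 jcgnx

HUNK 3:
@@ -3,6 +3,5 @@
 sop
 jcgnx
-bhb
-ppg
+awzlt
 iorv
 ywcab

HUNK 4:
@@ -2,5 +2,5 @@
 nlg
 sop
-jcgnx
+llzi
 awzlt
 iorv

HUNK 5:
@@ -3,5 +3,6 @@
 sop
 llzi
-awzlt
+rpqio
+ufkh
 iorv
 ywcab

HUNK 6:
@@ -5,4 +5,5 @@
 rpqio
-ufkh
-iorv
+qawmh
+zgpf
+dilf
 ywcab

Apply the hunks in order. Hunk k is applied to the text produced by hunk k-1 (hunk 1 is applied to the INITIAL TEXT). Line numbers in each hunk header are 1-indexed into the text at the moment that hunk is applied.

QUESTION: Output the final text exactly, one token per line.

Hunk 1: at line 1 remove [tasy,hpev,mlzz] add [vcje] -> 10 lines: mua lqirp vcje lmyqu jcgnx bhb ppg iorv ywcab dshiu
Hunk 2: at line 1 remove [lqirp,vcje,lmyqu] add [nlg,sop] -> 9 lines: mua nlg sop jcgnx bhb ppg iorv ywcab dshiu
Hunk 3: at line 3 remove [bhb,ppg] add [awzlt] -> 8 lines: mua nlg sop jcgnx awzlt iorv ywcab dshiu
Hunk 4: at line 2 remove [jcgnx] add [llzi] -> 8 lines: mua nlg sop llzi awzlt iorv ywcab dshiu
Hunk 5: at line 3 remove [awzlt] add [rpqio,ufkh] -> 9 lines: mua nlg sop llzi rpqio ufkh iorv ywcab dshiu
Hunk 6: at line 5 remove [ufkh,iorv] add [qawmh,zgpf,dilf] -> 10 lines: mua nlg sop llzi rpqio qawmh zgpf dilf ywcab dshiu

Answer: mua
nlg
sop
llzi
rpqio
qawmh
zgpf
dilf
ywcab
dshiu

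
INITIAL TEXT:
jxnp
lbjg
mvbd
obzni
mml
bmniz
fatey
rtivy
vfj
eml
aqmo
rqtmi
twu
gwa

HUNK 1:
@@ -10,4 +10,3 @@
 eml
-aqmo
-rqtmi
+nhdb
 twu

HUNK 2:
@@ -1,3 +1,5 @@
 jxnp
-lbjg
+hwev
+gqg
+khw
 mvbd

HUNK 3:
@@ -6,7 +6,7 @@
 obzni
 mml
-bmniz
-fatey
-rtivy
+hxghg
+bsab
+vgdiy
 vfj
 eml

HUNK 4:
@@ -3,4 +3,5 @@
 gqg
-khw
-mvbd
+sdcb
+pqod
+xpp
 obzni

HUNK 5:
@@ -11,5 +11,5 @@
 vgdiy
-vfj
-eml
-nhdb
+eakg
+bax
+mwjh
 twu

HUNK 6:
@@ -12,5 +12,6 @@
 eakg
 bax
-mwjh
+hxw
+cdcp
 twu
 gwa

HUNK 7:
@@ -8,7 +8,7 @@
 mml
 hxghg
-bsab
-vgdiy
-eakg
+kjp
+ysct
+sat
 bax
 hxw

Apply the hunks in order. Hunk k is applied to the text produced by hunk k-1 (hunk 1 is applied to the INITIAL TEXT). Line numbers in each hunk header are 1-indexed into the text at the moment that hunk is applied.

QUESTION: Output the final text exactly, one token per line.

Hunk 1: at line 10 remove [aqmo,rqtmi] add [nhdb] -> 13 lines: jxnp lbjg mvbd obzni mml bmniz fatey rtivy vfj eml nhdb twu gwa
Hunk 2: at line 1 remove [lbjg] add [hwev,gqg,khw] -> 15 lines: jxnp hwev gqg khw mvbd obzni mml bmniz fatey rtivy vfj eml nhdb twu gwa
Hunk 3: at line 6 remove [bmniz,fatey,rtivy] add [hxghg,bsab,vgdiy] -> 15 lines: jxnp hwev gqg khw mvbd obzni mml hxghg bsab vgdiy vfj eml nhdb twu gwa
Hunk 4: at line 3 remove [khw,mvbd] add [sdcb,pqod,xpp] -> 16 lines: jxnp hwev gqg sdcb pqod xpp obzni mml hxghg bsab vgdiy vfj eml nhdb twu gwa
Hunk 5: at line 11 remove [vfj,eml,nhdb] add [eakg,bax,mwjh] -> 16 lines: jxnp hwev gqg sdcb pqod xpp obzni mml hxghg bsab vgdiy eakg bax mwjh twu gwa
Hunk 6: at line 12 remove [mwjh] add [hxw,cdcp] -> 17 lines: jxnp hwev gqg sdcb pqod xpp obzni mml hxghg bsab vgdiy eakg bax hxw cdcp twu gwa
Hunk 7: at line 8 remove [bsab,vgdiy,eakg] add [kjp,ysct,sat] -> 17 lines: jxnp hwev gqg sdcb pqod xpp obzni mml hxghg kjp ysct sat bax hxw cdcp twu gwa

Answer: jxnp
hwev
gqg
sdcb
pqod
xpp
obzni
mml
hxghg
kjp
ysct
sat
bax
hxw
cdcp
twu
gwa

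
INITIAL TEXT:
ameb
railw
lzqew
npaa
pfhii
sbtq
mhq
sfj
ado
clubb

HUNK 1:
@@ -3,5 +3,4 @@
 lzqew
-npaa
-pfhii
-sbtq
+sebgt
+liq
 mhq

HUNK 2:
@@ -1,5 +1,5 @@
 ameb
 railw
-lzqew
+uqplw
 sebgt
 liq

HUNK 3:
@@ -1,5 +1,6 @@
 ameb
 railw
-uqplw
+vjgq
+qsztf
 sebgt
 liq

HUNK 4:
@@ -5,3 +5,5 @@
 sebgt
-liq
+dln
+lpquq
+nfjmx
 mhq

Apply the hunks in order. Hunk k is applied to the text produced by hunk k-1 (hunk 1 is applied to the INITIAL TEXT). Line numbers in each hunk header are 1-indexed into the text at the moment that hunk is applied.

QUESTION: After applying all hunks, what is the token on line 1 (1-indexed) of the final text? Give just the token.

Answer: ameb

Derivation:
Hunk 1: at line 3 remove [npaa,pfhii,sbtq] add [sebgt,liq] -> 9 lines: ameb railw lzqew sebgt liq mhq sfj ado clubb
Hunk 2: at line 1 remove [lzqew] add [uqplw] -> 9 lines: ameb railw uqplw sebgt liq mhq sfj ado clubb
Hunk 3: at line 1 remove [uqplw] add [vjgq,qsztf] -> 10 lines: ameb railw vjgq qsztf sebgt liq mhq sfj ado clubb
Hunk 4: at line 5 remove [liq] add [dln,lpquq,nfjmx] -> 12 lines: ameb railw vjgq qsztf sebgt dln lpquq nfjmx mhq sfj ado clubb
Final line 1: ameb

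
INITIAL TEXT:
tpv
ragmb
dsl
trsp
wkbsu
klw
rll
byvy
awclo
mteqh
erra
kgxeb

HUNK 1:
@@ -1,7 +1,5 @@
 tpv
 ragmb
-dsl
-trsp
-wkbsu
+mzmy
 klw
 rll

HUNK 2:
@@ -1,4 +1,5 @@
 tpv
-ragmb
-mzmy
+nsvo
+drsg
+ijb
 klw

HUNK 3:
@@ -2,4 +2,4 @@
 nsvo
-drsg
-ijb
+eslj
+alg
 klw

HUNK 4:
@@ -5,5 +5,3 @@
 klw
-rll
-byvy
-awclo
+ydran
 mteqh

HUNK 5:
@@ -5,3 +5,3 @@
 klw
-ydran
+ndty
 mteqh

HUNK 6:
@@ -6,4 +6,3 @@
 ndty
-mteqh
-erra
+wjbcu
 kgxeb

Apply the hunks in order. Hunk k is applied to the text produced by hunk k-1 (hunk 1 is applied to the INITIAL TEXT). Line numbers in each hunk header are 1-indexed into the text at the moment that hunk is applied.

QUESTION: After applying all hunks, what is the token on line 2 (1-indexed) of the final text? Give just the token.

Hunk 1: at line 1 remove [dsl,trsp,wkbsu] add [mzmy] -> 10 lines: tpv ragmb mzmy klw rll byvy awclo mteqh erra kgxeb
Hunk 2: at line 1 remove [ragmb,mzmy] add [nsvo,drsg,ijb] -> 11 lines: tpv nsvo drsg ijb klw rll byvy awclo mteqh erra kgxeb
Hunk 3: at line 2 remove [drsg,ijb] add [eslj,alg] -> 11 lines: tpv nsvo eslj alg klw rll byvy awclo mteqh erra kgxeb
Hunk 4: at line 5 remove [rll,byvy,awclo] add [ydran] -> 9 lines: tpv nsvo eslj alg klw ydran mteqh erra kgxeb
Hunk 5: at line 5 remove [ydran] add [ndty] -> 9 lines: tpv nsvo eslj alg klw ndty mteqh erra kgxeb
Hunk 6: at line 6 remove [mteqh,erra] add [wjbcu] -> 8 lines: tpv nsvo eslj alg klw ndty wjbcu kgxeb
Final line 2: nsvo

Answer: nsvo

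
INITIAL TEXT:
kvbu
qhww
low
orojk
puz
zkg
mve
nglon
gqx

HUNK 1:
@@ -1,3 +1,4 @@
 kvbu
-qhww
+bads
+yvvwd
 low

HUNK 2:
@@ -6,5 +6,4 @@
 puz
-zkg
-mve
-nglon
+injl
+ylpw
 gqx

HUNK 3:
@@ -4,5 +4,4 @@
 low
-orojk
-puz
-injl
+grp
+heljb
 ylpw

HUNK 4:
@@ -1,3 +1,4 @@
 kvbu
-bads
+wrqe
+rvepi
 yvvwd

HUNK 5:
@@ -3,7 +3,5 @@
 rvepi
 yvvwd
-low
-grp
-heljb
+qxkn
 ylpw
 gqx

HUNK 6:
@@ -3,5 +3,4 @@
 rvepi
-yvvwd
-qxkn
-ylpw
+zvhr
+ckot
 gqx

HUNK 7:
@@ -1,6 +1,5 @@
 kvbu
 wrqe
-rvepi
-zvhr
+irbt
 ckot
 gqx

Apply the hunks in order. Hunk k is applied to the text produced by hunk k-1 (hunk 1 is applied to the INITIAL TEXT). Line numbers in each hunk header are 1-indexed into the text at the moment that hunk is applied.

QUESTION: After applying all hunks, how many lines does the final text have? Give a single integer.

Hunk 1: at line 1 remove [qhww] add [bads,yvvwd] -> 10 lines: kvbu bads yvvwd low orojk puz zkg mve nglon gqx
Hunk 2: at line 6 remove [zkg,mve,nglon] add [injl,ylpw] -> 9 lines: kvbu bads yvvwd low orojk puz injl ylpw gqx
Hunk 3: at line 4 remove [orojk,puz,injl] add [grp,heljb] -> 8 lines: kvbu bads yvvwd low grp heljb ylpw gqx
Hunk 4: at line 1 remove [bads] add [wrqe,rvepi] -> 9 lines: kvbu wrqe rvepi yvvwd low grp heljb ylpw gqx
Hunk 5: at line 3 remove [low,grp,heljb] add [qxkn] -> 7 lines: kvbu wrqe rvepi yvvwd qxkn ylpw gqx
Hunk 6: at line 3 remove [yvvwd,qxkn,ylpw] add [zvhr,ckot] -> 6 lines: kvbu wrqe rvepi zvhr ckot gqx
Hunk 7: at line 1 remove [rvepi,zvhr] add [irbt] -> 5 lines: kvbu wrqe irbt ckot gqx
Final line count: 5

Answer: 5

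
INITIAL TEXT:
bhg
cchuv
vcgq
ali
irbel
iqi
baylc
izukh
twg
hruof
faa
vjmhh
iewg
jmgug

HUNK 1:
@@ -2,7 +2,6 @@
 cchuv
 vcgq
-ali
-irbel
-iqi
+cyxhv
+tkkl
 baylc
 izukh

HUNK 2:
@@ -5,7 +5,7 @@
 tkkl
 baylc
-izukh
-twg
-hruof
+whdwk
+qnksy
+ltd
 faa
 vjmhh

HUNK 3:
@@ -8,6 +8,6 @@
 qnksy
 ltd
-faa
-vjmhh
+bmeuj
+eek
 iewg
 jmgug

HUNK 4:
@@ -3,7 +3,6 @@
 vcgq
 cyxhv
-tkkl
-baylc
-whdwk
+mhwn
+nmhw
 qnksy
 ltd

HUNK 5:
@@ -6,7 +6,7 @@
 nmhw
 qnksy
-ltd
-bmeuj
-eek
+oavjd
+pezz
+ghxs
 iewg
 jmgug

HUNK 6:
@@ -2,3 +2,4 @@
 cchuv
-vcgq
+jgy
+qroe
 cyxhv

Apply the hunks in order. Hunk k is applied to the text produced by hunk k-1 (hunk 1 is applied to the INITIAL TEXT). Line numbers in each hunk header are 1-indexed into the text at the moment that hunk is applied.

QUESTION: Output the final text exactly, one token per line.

Hunk 1: at line 2 remove [ali,irbel,iqi] add [cyxhv,tkkl] -> 13 lines: bhg cchuv vcgq cyxhv tkkl baylc izukh twg hruof faa vjmhh iewg jmgug
Hunk 2: at line 5 remove [izukh,twg,hruof] add [whdwk,qnksy,ltd] -> 13 lines: bhg cchuv vcgq cyxhv tkkl baylc whdwk qnksy ltd faa vjmhh iewg jmgug
Hunk 3: at line 8 remove [faa,vjmhh] add [bmeuj,eek] -> 13 lines: bhg cchuv vcgq cyxhv tkkl baylc whdwk qnksy ltd bmeuj eek iewg jmgug
Hunk 4: at line 3 remove [tkkl,baylc,whdwk] add [mhwn,nmhw] -> 12 lines: bhg cchuv vcgq cyxhv mhwn nmhw qnksy ltd bmeuj eek iewg jmgug
Hunk 5: at line 6 remove [ltd,bmeuj,eek] add [oavjd,pezz,ghxs] -> 12 lines: bhg cchuv vcgq cyxhv mhwn nmhw qnksy oavjd pezz ghxs iewg jmgug
Hunk 6: at line 2 remove [vcgq] add [jgy,qroe] -> 13 lines: bhg cchuv jgy qroe cyxhv mhwn nmhw qnksy oavjd pezz ghxs iewg jmgug

Answer: bhg
cchuv
jgy
qroe
cyxhv
mhwn
nmhw
qnksy
oavjd
pezz
ghxs
iewg
jmgug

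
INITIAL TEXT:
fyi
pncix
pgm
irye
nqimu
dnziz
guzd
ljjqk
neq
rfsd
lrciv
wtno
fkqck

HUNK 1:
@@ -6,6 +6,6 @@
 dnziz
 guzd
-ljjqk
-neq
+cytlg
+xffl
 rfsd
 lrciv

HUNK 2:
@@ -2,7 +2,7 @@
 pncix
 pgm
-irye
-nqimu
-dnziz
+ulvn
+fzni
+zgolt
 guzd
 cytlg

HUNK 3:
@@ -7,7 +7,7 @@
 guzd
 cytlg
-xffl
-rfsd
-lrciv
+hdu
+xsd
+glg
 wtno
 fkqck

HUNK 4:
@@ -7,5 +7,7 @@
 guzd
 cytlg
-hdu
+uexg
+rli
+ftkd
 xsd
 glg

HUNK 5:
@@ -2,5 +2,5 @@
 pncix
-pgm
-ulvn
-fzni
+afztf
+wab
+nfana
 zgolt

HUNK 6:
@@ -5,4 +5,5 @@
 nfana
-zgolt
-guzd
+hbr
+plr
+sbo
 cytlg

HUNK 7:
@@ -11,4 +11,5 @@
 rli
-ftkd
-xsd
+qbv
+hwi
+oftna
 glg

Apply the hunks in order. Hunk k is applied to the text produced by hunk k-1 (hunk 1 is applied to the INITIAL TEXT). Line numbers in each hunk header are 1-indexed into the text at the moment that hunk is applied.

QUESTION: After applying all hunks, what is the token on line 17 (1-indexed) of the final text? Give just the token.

Answer: fkqck

Derivation:
Hunk 1: at line 6 remove [ljjqk,neq] add [cytlg,xffl] -> 13 lines: fyi pncix pgm irye nqimu dnziz guzd cytlg xffl rfsd lrciv wtno fkqck
Hunk 2: at line 2 remove [irye,nqimu,dnziz] add [ulvn,fzni,zgolt] -> 13 lines: fyi pncix pgm ulvn fzni zgolt guzd cytlg xffl rfsd lrciv wtno fkqck
Hunk 3: at line 7 remove [xffl,rfsd,lrciv] add [hdu,xsd,glg] -> 13 lines: fyi pncix pgm ulvn fzni zgolt guzd cytlg hdu xsd glg wtno fkqck
Hunk 4: at line 7 remove [hdu] add [uexg,rli,ftkd] -> 15 lines: fyi pncix pgm ulvn fzni zgolt guzd cytlg uexg rli ftkd xsd glg wtno fkqck
Hunk 5: at line 2 remove [pgm,ulvn,fzni] add [afztf,wab,nfana] -> 15 lines: fyi pncix afztf wab nfana zgolt guzd cytlg uexg rli ftkd xsd glg wtno fkqck
Hunk 6: at line 5 remove [zgolt,guzd] add [hbr,plr,sbo] -> 16 lines: fyi pncix afztf wab nfana hbr plr sbo cytlg uexg rli ftkd xsd glg wtno fkqck
Hunk 7: at line 11 remove [ftkd,xsd] add [qbv,hwi,oftna] -> 17 lines: fyi pncix afztf wab nfana hbr plr sbo cytlg uexg rli qbv hwi oftna glg wtno fkqck
Final line 17: fkqck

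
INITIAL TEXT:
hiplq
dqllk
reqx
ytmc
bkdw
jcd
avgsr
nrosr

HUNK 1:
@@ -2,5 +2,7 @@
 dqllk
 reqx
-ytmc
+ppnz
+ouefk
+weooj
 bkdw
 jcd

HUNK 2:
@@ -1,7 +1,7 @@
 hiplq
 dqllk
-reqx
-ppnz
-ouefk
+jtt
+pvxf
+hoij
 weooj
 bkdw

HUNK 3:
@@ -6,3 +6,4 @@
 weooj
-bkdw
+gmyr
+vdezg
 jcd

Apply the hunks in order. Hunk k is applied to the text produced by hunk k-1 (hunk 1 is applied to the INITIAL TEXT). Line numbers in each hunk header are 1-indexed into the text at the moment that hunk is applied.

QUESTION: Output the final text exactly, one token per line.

Hunk 1: at line 2 remove [ytmc] add [ppnz,ouefk,weooj] -> 10 lines: hiplq dqllk reqx ppnz ouefk weooj bkdw jcd avgsr nrosr
Hunk 2: at line 1 remove [reqx,ppnz,ouefk] add [jtt,pvxf,hoij] -> 10 lines: hiplq dqllk jtt pvxf hoij weooj bkdw jcd avgsr nrosr
Hunk 3: at line 6 remove [bkdw] add [gmyr,vdezg] -> 11 lines: hiplq dqllk jtt pvxf hoij weooj gmyr vdezg jcd avgsr nrosr

Answer: hiplq
dqllk
jtt
pvxf
hoij
weooj
gmyr
vdezg
jcd
avgsr
nrosr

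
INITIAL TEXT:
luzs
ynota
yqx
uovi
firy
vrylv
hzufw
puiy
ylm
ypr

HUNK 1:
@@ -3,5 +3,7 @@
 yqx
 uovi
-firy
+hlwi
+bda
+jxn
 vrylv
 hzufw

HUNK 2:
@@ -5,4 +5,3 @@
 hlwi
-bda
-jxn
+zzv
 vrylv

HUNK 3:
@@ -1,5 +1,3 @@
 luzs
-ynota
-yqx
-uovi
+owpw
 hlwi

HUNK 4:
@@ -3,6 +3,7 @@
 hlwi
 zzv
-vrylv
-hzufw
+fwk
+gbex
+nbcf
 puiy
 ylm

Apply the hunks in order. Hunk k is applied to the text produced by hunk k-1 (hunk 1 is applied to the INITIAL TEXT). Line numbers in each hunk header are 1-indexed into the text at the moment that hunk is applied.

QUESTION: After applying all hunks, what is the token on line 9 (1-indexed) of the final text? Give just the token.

Hunk 1: at line 3 remove [firy] add [hlwi,bda,jxn] -> 12 lines: luzs ynota yqx uovi hlwi bda jxn vrylv hzufw puiy ylm ypr
Hunk 2: at line 5 remove [bda,jxn] add [zzv] -> 11 lines: luzs ynota yqx uovi hlwi zzv vrylv hzufw puiy ylm ypr
Hunk 3: at line 1 remove [ynota,yqx,uovi] add [owpw] -> 9 lines: luzs owpw hlwi zzv vrylv hzufw puiy ylm ypr
Hunk 4: at line 3 remove [vrylv,hzufw] add [fwk,gbex,nbcf] -> 10 lines: luzs owpw hlwi zzv fwk gbex nbcf puiy ylm ypr
Final line 9: ylm

Answer: ylm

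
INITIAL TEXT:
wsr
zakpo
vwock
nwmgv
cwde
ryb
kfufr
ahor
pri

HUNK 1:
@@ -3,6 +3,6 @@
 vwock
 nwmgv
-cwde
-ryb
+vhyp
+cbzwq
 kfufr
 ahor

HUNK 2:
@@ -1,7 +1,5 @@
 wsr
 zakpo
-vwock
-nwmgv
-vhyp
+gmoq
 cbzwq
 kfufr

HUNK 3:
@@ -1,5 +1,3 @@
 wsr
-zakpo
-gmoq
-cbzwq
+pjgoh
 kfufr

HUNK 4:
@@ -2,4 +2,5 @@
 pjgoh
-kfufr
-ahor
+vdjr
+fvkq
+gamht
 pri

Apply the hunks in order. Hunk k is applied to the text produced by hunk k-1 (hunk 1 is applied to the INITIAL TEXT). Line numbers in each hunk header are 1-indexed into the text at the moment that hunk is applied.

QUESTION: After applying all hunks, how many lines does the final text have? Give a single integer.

Answer: 6

Derivation:
Hunk 1: at line 3 remove [cwde,ryb] add [vhyp,cbzwq] -> 9 lines: wsr zakpo vwock nwmgv vhyp cbzwq kfufr ahor pri
Hunk 2: at line 1 remove [vwock,nwmgv,vhyp] add [gmoq] -> 7 lines: wsr zakpo gmoq cbzwq kfufr ahor pri
Hunk 3: at line 1 remove [zakpo,gmoq,cbzwq] add [pjgoh] -> 5 lines: wsr pjgoh kfufr ahor pri
Hunk 4: at line 2 remove [kfufr,ahor] add [vdjr,fvkq,gamht] -> 6 lines: wsr pjgoh vdjr fvkq gamht pri
Final line count: 6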